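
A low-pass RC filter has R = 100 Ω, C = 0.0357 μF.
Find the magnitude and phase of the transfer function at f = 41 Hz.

Step 1 — Angular frequency: ω = 2π·41 = 257.6 rad/s.
Step 2 — Transfer function: H(jω) = 1/(1 + jωRC).
Step 3 — Denominator: 1 + jωRC = 1 + j·257.6·100·3.57e-08 = 1 + j0.0009197.
Step 4 — H = 1 - j0.0009197.
Step 5 — Magnitude: |H| = 1 (-0.0 dB); phase: φ = -0.1°.

|H| = 1 (-0.0 dB), φ = -0.1°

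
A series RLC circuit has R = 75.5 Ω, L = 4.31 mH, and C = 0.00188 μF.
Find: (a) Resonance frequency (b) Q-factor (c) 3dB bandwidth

Step 1 — Resonance condition Im(Z)=0 gives ω₀ = 1/√(LC).
Step 2 — ω₀ = 1/√(0.00431·1.88e-09) = 3.513e+05 rad/s.
Step 3 — f₀ = ω₀/(2π) = 5.591e+04 Hz.
Step 4 — Series Q: Q = ω₀L/R = 3.513e+05·0.00431/75.5 = 20.05.
Step 5 — 3dB bandwidth: Δω = ω₀/Q = 1.752e+04 rad/s; BW = Δω/(2π) = 2788 Hz.

(a) f₀ = 5.591e+04 Hz  (b) Q = 20.05  (c) BW = 2788 Hz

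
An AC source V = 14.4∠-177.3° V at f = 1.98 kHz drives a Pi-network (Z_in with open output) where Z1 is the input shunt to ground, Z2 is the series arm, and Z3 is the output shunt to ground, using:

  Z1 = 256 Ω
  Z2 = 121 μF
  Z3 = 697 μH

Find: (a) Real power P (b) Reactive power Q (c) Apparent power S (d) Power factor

Step 1 — Angular frequency: ω = 2π·f = 2π·1980 = 1.244e+04 rad/s.
Step 2 — Component impedances:
  Z1: Z = R = 256 Ω
  Z2: Z = 1/(jωC) = -j/(ω·C) = 0 - j0.6643 Ω
  Z3: Z = jωL = j·1.244e+04·0.000697 = 0 + j8.671 Ω
Step 3 — With open output, the series arm Z2 and the output shunt Z3 appear in series to ground: Z2 + Z3 = 0 + j8.007 Ω.
Step 4 — Parallel with input shunt Z1: Z_in = Z1 || (Z2 + Z3) = 0.2502 + j7.999 Ω = 8.003∠88.2° Ω.
Step 5 — Source phasor: V = 14.4∠-177.3° V = -14.38 - j0.6783 V.
Step 6 — Current: I = V / Z = -0.1409 + j1.794 A = 1.799∠94.5° A.
Step 7 — Complex power: S = V·I* = 0.81 + j25.9 VA.
Step 8 — Real power: P = Re(S) = 0.81 W.
Step 9 — Reactive power: Q = Im(S) = 25.9 VAR.
Step 10 — Apparent power: |S| = 25.91 VA.
Step 11 — Power factor: PF = P/|S| = 0.03126 (lagging).

(a) P = 0.81 W  (b) Q = 25.9 VAR  (c) S = 25.91 VA  (d) PF = 0.03126 (lagging)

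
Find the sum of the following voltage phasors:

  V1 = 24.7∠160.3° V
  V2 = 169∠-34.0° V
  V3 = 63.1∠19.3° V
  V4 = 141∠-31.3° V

Step 1 — Convert each phasor to rectangular form:
  V1 = 24.7·(cos(160.3°) + j·sin(160.3°)) = -23.25 + j8.326 V
  V2 = 169·(cos(-34.0°) + j·sin(-34.0°)) = 140.1 - j94.5 V
  V3 = 63.1·(cos(19.3°) + j·sin(19.3°)) = 59.55 + j20.86 V
  V4 = 141·(cos(-31.3°) + j·sin(-31.3°)) = 120.5 - j73.25 V
Step 2 — Sum components: V_total = 296.9 - j138.6 V.
Step 3 — Convert to polar: |V_total| = 327.6 V, ∠V_total = -25.0°.

V_total = 327.6∠-25.0° V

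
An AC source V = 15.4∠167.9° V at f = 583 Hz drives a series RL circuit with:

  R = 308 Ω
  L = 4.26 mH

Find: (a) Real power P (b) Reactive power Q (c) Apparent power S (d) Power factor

Step 1 — Angular frequency: ω = 2π·f = 2π·583 = 3663 rad/s.
Step 2 — Component impedances:
  R: Z = R = 308 Ω
  L: Z = jωL = j·3663·0.00426 = 0 + j15.6 Ω
Step 3 — Series combination: Z_total = R + L = 308 + j15.6 Ω = 308.4∠2.9° Ω.
Step 4 — Source phasor: V = 15.4∠167.9° V = -15.06 + j3.228 V.
Step 5 — Current: I = V / Z = -0.04823 + j0.01292 A = 0.04994∠165.0° A.
Step 6 — Complex power: S = V·I* = 0.768 + j0.03891 VA.
Step 7 — Real power: P = Re(S) = 0.768 W.
Step 8 — Reactive power: Q = Im(S) = 0.03891 VAR.
Step 9 — Apparent power: |S| = 0.769 VA.
Step 10 — Power factor: PF = P/|S| = 0.9987 (lagging).

(a) P = 0.768 W  (b) Q = 0.03891 VAR  (c) S = 0.769 VA  (d) PF = 0.9987 (lagging)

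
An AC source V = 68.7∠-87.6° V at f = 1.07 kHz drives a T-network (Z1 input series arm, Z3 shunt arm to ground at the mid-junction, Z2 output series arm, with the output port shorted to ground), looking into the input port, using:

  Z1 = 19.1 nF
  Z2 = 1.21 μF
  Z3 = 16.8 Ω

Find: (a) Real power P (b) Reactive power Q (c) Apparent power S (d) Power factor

Step 1 — Angular frequency: ω = 2π·f = 2π·1070 = 6723 rad/s.
Step 2 — Component impedances:
  Z1: Z = 1/(jωC) = -j/(ω·C) = 0 - j7788 Ω
  Z2: Z = 1/(jωC) = -j/(ω·C) = 0 - j122.9 Ω
  Z3: Z = R = 16.8 Ω
Step 3 — With the output port shorted to ground, the output series arm Z2 runs from the junction to ground; the shunt arm Z3 also runs from the junction to ground. They appear in parallel: Z3 || Z2 = 16.49 - j2.254 Ω.
Step 4 — Series with input arm Z1: Z_in = Z1 + (Z3 || Z2) = 16.49 - j7790 Ω = 7790∠-89.9° Ω.
Step 5 — Source phasor: V = 68.7∠-87.6° V = 2.877 - j68.64 V.
Step 6 — Current: I = V / Z = 0.008812 + j0.0003507 A = 0.008819∠2.3° A.
Step 7 — Complex power: S = V·I* = 0.001283 - j0.6059 VA.
Step 8 — Real power: P = Re(S) = 0.001283 W.
Step 9 — Reactive power: Q = Im(S) = -0.6059 VAR.
Step 10 — Apparent power: |S| = 0.6059 VA.
Step 11 — Power factor: PF = P/|S| = 0.002117 (leading).

(a) P = 0.001283 W  (b) Q = -0.6059 VAR  (c) S = 0.6059 VA  (d) PF = 0.002117 (leading)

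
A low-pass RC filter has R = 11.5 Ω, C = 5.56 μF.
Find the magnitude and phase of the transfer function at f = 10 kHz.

Step 1 — Angular frequency: ω = 2π·1e+04 = 6.283e+04 rad/s.
Step 2 — Transfer function: H(jω) = 1/(1 + jωRC).
Step 3 — Denominator: 1 + jωRC = 1 + j·6.283e+04·11.5·5.56e-06 = 1 + j4.017.
Step 4 — H = 0.05834 - j0.2344.
Step 5 — Magnitude: |H| = 0.2415 (-12.3 dB); phase: φ = -76.0°.

|H| = 0.2415 (-12.3 dB), φ = -76.0°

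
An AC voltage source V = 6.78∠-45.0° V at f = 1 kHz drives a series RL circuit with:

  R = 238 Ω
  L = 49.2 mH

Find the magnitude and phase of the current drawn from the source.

Step 1 — Angular frequency: ω = 2π·f = 2π·1000 = 6283 rad/s.
Step 2 — Component impedances:
  R: Z = R = 238 Ω
  L: Z = jωL = j·6283·0.0492 = 0 + j309.1 Ω
Step 3 — Series combination: Z_total = R + L = 238 + j309.1 Ω = 390.1∠52.4° Ω.
Step 4 — Source phasor: V = 6.78∠-45.0° V = 4.794 - j4.794 V.
Step 5 — Ohm's law: I = V / Z_total = (4.794 - j4.794) / (238 + j309.1) = -0.002241 - j0.01723 A.
Step 6 — Convert to polar: |I| = 0.01738 A, ∠I = -97.4°.

I = 0.01738∠-97.4° A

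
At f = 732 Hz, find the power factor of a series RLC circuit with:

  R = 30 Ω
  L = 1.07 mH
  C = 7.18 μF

Step 1 — Angular frequency: ω = 2π·f = 2π·732 = 4599 rad/s.
Step 2 — Component impedances:
  R: Z = R = 30 Ω
  L: Z = jωL = j·4599·0.00107 = 0 + j4.921 Ω
  C: Z = 1/(jωC) = -j/(ω·C) = 0 - j30.28 Ω
Step 3 — Series combination: Z_total = R + L + C = 30 - j25.36 Ω = 39.28∠-40.2° Ω.
Step 4 — Power factor: PF = cos(φ) = Re(Z)/|Z| = 30/39.28 = 0.7637.
Step 5 — Type: Im(Z) = -25.36 ⇒ leading (phase φ = -40.2°).

PF = 0.7637 (leading, φ = -40.2°)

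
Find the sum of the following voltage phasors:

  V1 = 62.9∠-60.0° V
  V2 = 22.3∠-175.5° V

Step 1 — Convert each phasor to rectangular form:
  V1 = 62.9·(cos(-60.0°) + j·sin(-60.0°)) = 31.45 - j54.47 V
  V2 = 22.3·(cos(-175.5°) + j·sin(-175.5°)) = -22.23 - j1.75 V
Step 2 — Sum components: V_total = 9.219 - j56.22 V.
Step 3 — Convert to polar: |V_total| = 56.97 V, ∠V_total = -80.7°.

V_total = 56.97∠-80.7° V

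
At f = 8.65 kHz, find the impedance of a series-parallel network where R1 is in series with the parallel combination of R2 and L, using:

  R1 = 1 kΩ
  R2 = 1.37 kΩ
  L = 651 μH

Step 1 — Angular frequency: ω = 2π·f = 2π·8650 = 5.435e+04 rad/s.
Step 2 — Component impedances:
  R1: Z = R = 1000 Ω
  R2: Z = R = 1370 Ω
  L: Z = jωL = j·5.435e+04·0.000651 = 0 + j35.38 Ω
Step 3 — Parallel branch: R2 || L = 1/(1/R2 + 1/L) = 0.9132 + j35.36 Ω.
Step 4 — Series with R1: Z_total = R1 + (R2 || L) = 1001 + j35.36 Ω = 1002∠2.0° Ω.

Z = 1001 + j35.36 Ω = 1002∠2.0° Ω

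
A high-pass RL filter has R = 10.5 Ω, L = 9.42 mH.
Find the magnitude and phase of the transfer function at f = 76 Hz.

Step 1 — Angular frequency: ω = 2π·76 = 477.5 rad/s.
Step 2 — Transfer function: H(jω) = jωL/(R + jωL).
Step 3 — Numerator jωL = j·4.498; denominator R + jωL = 10.5 + j4.498.
Step 4 — H = 0.1551 + j0.362.
Step 5 — Magnitude: |H| = 0.3938 (-8.1 dB); phase: φ = 66.8°.

|H| = 0.3938 (-8.1 dB), φ = 66.8°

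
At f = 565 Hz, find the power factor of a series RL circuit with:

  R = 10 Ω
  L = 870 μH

Step 1 — Angular frequency: ω = 2π·f = 2π·565 = 3550 rad/s.
Step 2 — Component impedances:
  R: Z = R = 10 Ω
  L: Z = jωL = j·3550·0.00087 = 0 + j3.088 Ω
Step 3 — Series combination: Z_total = R + L = 10 + j3.088 Ω = 10.47∠17.2° Ω.
Step 4 — Power factor: PF = cos(φ) = Re(Z)/|Z| = 10/10.466 = 0.9555.
Step 5 — Type: Im(Z) = 3.088 ⇒ lagging (phase φ = 17.2°).

PF = 0.9555 (lagging, φ = 17.2°)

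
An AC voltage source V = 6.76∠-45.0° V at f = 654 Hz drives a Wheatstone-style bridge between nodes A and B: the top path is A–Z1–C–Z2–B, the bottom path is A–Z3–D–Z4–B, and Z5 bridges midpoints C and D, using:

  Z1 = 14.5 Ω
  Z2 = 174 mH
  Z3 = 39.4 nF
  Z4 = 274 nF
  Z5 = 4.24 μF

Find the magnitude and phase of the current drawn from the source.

Step 1 — Angular frequency: ω = 2π·f = 2π·654 = 4109 rad/s.
Step 2 — Component impedances:
  Z1: Z = R = 14.5 Ω
  Z2: Z = jωL = j·4109·0.174 = 0 + j715 Ω
  Z3: Z = 1/(jωC) = -j/(ω·C) = 0 - j6177 Ω
  Z4: Z = 1/(jωC) = -j/(ω·C) = 0 - j888.2 Ω
  Z5: Z = 1/(jωC) = -j/(ω·C) = 0 - j57.4 Ω
Step 3 — Bridge requires nodal analysis (the Z5 bridge couples midpoints C and D, so the two paths cannot be reduced to a simple series/parallel combination). Setting node B to ground and injecting 1 A at node A, the 3-node admittance system at A, C, D solves to V_A = Z_AB = 15.34 + j2937 Ω = 2937∠89.7° Ω.
Step 4 — Source phasor: V = 6.76∠-45.0° V = 4.78 - j4.78 V.
Step 5 — Ohm's law: I = V / Z_total = (4.78 - j4.78) / (15.34 + j2937) = -0.001619 - j0.001636 A.
Step 6 — Convert to polar: |I| = 0.002301 A, ∠I = -134.7°.

I = 0.002301∠-134.7° A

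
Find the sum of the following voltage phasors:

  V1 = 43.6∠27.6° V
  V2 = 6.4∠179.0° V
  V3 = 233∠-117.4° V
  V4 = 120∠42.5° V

Step 1 — Convert each phasor to rectangular form:
  V1 = 43.6·(cos(27.6°) + j·sin(27.6°)) = 38.64 + j20.2 V
  V2 = 6.4·(cos(179.0°) + j·sin(179.0°)) = -6.399 + j0.1117 V
  V3 = 233·(cos(-117.4°) + j·sin(-117.4°)) = -107.2 - j206.9 V
  V4 = 120·(cos(42.5°) + j·sin(42.5°)) = 88.47 + j81.07 V
Step 2 — Sum components: V_total = 13.49 - j105.5 V.
Step 3 — Convert to polar: |V_total| = 106.3 V, ∠V_total = -82.7°.

V_total = 106.3∠-82.7° V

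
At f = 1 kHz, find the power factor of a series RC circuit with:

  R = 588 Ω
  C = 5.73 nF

Step 1 — Angular frequency: ω = 2π·f = 2π·1000 = 6283 rad/s.
Step 2 — Component impedances:
  R: Z = R = 588 Ω
  C: Z = 1/(jωC) = -j/(ω·C) = 0 - j2.778e+04 Ω
Step 3 — Series combination: Z_total = R + C = 588 - j2.778e+04 Ω = 2.778e+04∠-88.8° Ω.
Step 4 — Power factor: PF = cos(φ) = Re(Z)/|Z| = 588/27782 = 0.02116.
Step 5 — Type: Im(Z) = -2.778e+04 ⇒ leading (phase φ = -88.8°).

PF = 0.02116 (leading, φ = -88.8°)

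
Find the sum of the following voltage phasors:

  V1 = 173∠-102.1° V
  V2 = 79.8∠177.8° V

Step 1 — Convert each phasor to rectangular form:
  V1 = 173·(cos(-102.1°) + j·sin(-102.1°)) = -36.26 - j169.2 V
  V2 = 79.8·(cos(177.8°) + j·sin(177.8°)) = -79.74 + j3.063 V
Step 2 — Sum components: V_total = -116 - j166.1 V.
Step 3 — Convert to polar: |V_total| = 202.6 V, ∠V_total = -124.9°.

V_total = 202.6∠-124.9° V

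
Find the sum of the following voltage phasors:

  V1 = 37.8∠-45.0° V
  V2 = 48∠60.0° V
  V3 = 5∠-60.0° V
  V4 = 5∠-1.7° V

Step 1 — Convert each phasor to rectangular form:
  V1 = 37.8·(cos(-45.0°) + j·sin(-45.0°)) = 26.73 - j26.73 V
  V2 = 48·(cos(60.0°) + j·sin(60.0°)) = 24 + j41.57 V
  V3 = 5·(cos(-60.0°) + j·sin(-60.0°)) = 2.5 - j4.33 V
  V4 = 5·(cos(-1.7°) + j·sin(-1.7°)) = 4.998 - j0.1483 V
Step 2 — Sum components: V_total = 58.23 + j10.36 V.
Step 3 — Convert to polar: |V_total| = 59.14 V, ∠V_total = 10.1°.

V_total = 59.14∠10.1° V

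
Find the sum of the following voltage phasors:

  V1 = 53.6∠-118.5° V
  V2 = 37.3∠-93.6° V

Step 1 — Convert each phasor to rectangular form:
  V1 = 53.6·(cos(-118.5°) + j·sin(-118.5°)) = -25.58 - j47.1 V
  V2 = 37.3·(cos(-93.6°) + j·sin(-93.6°)) = -2.342 - j37.23 V
Step 2 — Sum components: V_total = -27.92 - j84.33 V.
Step 3 — Convert to polar: |V_total| = 88.83 V, ∠V_total = -108.3°.

V_total = 88.83∠-108.3° V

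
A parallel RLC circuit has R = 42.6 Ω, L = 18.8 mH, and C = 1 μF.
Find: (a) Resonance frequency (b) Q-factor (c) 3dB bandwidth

Step 1 — Resonance: ω₀ = 1/√(LC) = 1/√(0.0188·1e-06) = 7293 rad/s.
Step 2 — f₀ = ω₀/(2π) = 1161 Hz.
Step 3 — Parallel Q: Q = R/(ω₀L) = 42.6/(7293·0.0188) = 0.3107.
Step 4 — Bandwidth: Δω = ω₀/Q = 2.347e+04 rad/s; BW = Δω/(2π) = 3736 Hz.

(a) f₀ = 1161 Hz  (b) Q = 0.3107  (c) BW = 3736 Hz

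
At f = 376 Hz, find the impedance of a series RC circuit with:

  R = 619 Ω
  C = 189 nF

Step 1 — Angular frequency: ω = 2π·f = 2π·376 = 2362 rad/s.
Step 2 — Component impedances:
  R: Z = R = 619 Ω
  C: Z = 1/(jωC) = -j/(ω·C) = 0 - j2240 Ω
Step 3 — Series combination: Z_total = R + C = 619 - j2240 Ω = 2324∠-74.5° Ω.

Z = 619 - j2240 Ω = 2324∠-74.5° Ω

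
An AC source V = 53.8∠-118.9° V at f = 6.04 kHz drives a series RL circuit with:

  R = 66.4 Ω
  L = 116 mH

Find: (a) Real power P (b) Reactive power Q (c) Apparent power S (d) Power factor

Step 1 — Angular frequency: ω = 2π·f = 2π·6040 = 3.795e+04 rad/s.
Step 2 — Component impedances:
  R: Z = R = 66.4 Ω
  L: Z = jωL = j·3.795e+04·0.116 = 0 + j4402 Ω
Step 3 — Series combination: Z_total = R + L = 66.4 + j4402 Ω = 4403∠89.1° Ω.
Step 4 — Source phasor: V = 53.8∠-118.9° V = -26 - j47.1 V.
Step 5 — Current: I = V / Z = -0.01079 + j0.005744 A = 0.01222∠152.0° A.
Step 6 — Complex power: S = V·I* = 0.009915 + j0.6573 VA.
Step 7 — Real power: P = Re(S) = 0.009915 W.
Step 8 — Reactive power: Q = Im(S) = 0.6573 VAR.
Step 9 — Apparent power: |S| = 0.6574 VA.
Step 10 — Power factor: PF = P/|S| = 0.01508 (lagging).

(a) P = 0.009915 W  (b) Q = 0.6573 VAR  (c) S = 0.6574 VA  (d) PF = 0.01508 (lagging)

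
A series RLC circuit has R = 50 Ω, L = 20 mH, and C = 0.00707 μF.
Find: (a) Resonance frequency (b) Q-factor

Step 1 — Resonance condition Im(Z)=0 gives ω₀ = 1/√(LC).
Step 2 — ω₀ = 1/√(0.02·7.07e-09) = 8.41e+04 rad/s.
Step 3 — f₀ = ω₀/(2π) = 1.338e+04 Hz.
Step 4 — Series Q: Q = ω₀L/R = 8.41e+04·0.02/50 = 33.64.

(a) f₀ = 1.338e+04 Hz  (b) Q = 33.64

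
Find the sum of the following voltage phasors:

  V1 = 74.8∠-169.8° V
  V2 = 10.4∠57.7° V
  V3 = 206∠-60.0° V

Step 1 — Convert each phasor to rectangular form:
  V1 = 74.8·(cos(-169.8°) + j·sin(-169.8°)) = -73.62 - j13.25 V
  V2 = 10.4·(cos(57.7°) + j·sin(57.7°)) = 5.557 + j8.791 V
  V3 = 206·(cos(-60.0°) + j·sin(-60.0°)) = 103 - j178.4 V
Step 2 — Sum components: V_total = 34.94 - j182.9 V.
Step 3 — Convert to polar: |V_total| = 186.2 V, ∠V_total = -79.2°.

V_total = 186.2∠-79.2° V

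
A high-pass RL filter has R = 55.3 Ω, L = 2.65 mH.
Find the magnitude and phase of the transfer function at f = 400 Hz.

Step 1 — Angular frequency: ω = 2π·400 = 2513 rad/s.
Step 2 — Transfer function: H(jω) = jωL/(R + jωL).
Step 3 — Numerator jωL = j·6.66; denominator R + jωL = 55.3 + j6.66.
Step 4 — H = 0.0143 + j0.1187.
Step 5 — Magnitude: |H| = 0.1196 (-18.4 dB); phase: φ = 83.1°.

|H| = 0.1196 (-18.4 dB), φ = 83.1°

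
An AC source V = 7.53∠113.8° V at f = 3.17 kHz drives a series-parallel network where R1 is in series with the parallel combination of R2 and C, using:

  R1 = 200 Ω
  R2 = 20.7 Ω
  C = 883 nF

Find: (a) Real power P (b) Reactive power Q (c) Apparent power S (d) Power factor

Step 1 — Angular frequency: ω = 2π·f = 2π·3170 = 1.992e+04 rad/s.
Step 2 — Component impedances:
  R1: Z = R = 200 Ω
  R2: Z = R = 20.7 Ω
  C: Z = 1/(jωC) = -j/(ω·C) = 0 - j56.86 Ω
Step 3 — Parallel branch: R2 || C = 1/(1/R2 + 1/C) = 18.28 - j6.654 Ω.
Step 4 — Series with R1: Z_total = R1 + (R2 || C) = 218.3 - j6.654 Ω = 218.4∠-1.7° Ω.
Step 5 — Source phasor: V = 7.53∠113.8° V = -3.039 + j6.89 V.
Step 6 — Current: I = V / Z = -0.01487 + j0.03111 A = 0.03448∠115.5° A.
Step 7 — Complex power: S = V·I* = 0.2595 - j0.007911 VA.
Step 8 — Real power: P = Re(S) = 0.2595 W.
Step 9 — Reactive power: Q = Im(S) = -0.007911 VAR.
Step 10 — Apparent power: |S| = 0.2596 VA.
Step 11 — Power factor: PF = P/|S| = 0.9995 (leading).

(a) P = 0.2595 W  (b) Q = -0.007911 VAR  (c) S = 0.2596 VA  (d) PF = 0.9995 (leading)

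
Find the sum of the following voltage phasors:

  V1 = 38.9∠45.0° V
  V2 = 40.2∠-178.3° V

Step 1 — Convert each phasor to rectangular form:
  V1 = 38.9·(cos(45.0°) + j·sin(45.0°)) = 27.51 + j27.51 V
  V2 = 40.2·(cos(-178.3°) + j·sin(-178.3°)) = -40.18 - j1.193 V
Step 2 — Sum components: V_total = -12.68 + j26.31 V.
Step 3 — Convert to polar: |V_total| = 29.21 V, ∠V_total = 115.7°.

V_total = 29.21∠115.7° V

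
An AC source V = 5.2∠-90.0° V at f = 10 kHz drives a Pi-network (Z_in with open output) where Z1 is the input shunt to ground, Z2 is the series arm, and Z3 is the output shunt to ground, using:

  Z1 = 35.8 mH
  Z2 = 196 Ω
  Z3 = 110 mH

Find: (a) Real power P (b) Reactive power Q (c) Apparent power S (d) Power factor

Step 1 — Angular frequency: ω = 2π·f = 2π·1e+04 = 6.283e+04 rad/s.
Step 2 — Component impedances:
  Z1: Z = jωL = j·6.283e+04·0.0358 = 0 + j2249 Ω
  Z2: Z = R = 196 Ω
  Z3: Z = jωL = j·6.283e+04·0.11 = 0 + j6912 Ω
Step 3 — With open output, the series arm Z2 and the output shunt Z3 appear in series to ground: Z2 + Z3 = 196 + j6912 Ω.
Step 4 — Parallel with input shunt Z1: Z_in = Z1 || (Z2 + Z3) = 11.81 + j1697 Ω = 1697∠89.6° Ω.
Step 5 — Source phasor: V = 5.2∠-90.0° V = 0 - j5.2 V.
Step 6 — Current: I = V / Z = -0.003064 - j2.132e-05 A = 0.003064∠-179.6° A.
Step 7 — Complex power: S = V·I* = 0.0001109 + j0.01593 VA.
Step 8 — Real power: P = Re(S) = 0.0001109 W.
Step 9 — Reactive power: Q = Im(S) = 0.01593 VAR.
Step 10 — Apparent power: |S| = 0.01593 VA.
Step 11 — Power factor: PF = P/|S| = 0.006959 (lagging).

(a) P = 0.0001109 W  (b) Q = 0.01593 VAR  (c) S = 0.01593 VA  (d) PF = 0.006959 (lagging)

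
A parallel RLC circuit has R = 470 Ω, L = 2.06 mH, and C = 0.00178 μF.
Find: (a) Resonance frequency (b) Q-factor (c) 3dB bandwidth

Step 1 — Resonance: ω₀ = 1/√(LC) = 1/√(0.00206·1.78e-09) = 5.222e+05 rad/s.
Step 2 — f₀ = ω₀/(2π) = 8.311e+04 Hz.
Step 3 — Parallel Q: Q = R/(ω₀L) = 470/(5.222e+05·0.00206) = 0.4369.
Step 4 — Bandwidth: Δω = ω₀/Q = 1.195e+06 rad/s; BW = Δω/(2π) = 1.902e+05 Hz.

(a) f₀ = 8.311e+04 Hz  (b) Q = 0.4369  (c) BW = 1.902e+05 Hz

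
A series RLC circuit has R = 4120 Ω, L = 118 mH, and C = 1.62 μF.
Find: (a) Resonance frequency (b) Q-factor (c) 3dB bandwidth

Step 1 — Resonance: ω₀ = 1/√(LC) = 1/√(0.118·1.62e-06) = 2287 rad/s.
Step 2 — f₀ = ω₀/(2π) = 364 Hz.
Step 3 — Series Q: Q = ω₀L/R = 2287·0.118/4120 = 0.06551.
Step 4 — Bandwidth: Δω = ω₀/Q = 3.492e+04 rad/s; BW = Δω/(2π) = 5557 Hz.

(a) f₀ = 364 Hz  (b) Q = 0.06551  (c) BW = 5557 Hz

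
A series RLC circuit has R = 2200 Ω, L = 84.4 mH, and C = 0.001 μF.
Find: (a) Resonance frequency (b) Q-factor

Step 1 — Resonance condition Im(Z)=0 gives ω₀ = 1/√(LC).
Step 2 — ω₀ = 1/√(0.0844·1e-09) = 1.089e+05 rad/s.
Step 3 — f₀ = ω₀/(2π) = 1.732e+04 Hz.
Step 4 — Series Q: Q = ω₀L/R = 1.089e+05·0.0844/2200 = 4.176.

(a) f₀ = 1.732e+04 Hz  (b) Q = 4.176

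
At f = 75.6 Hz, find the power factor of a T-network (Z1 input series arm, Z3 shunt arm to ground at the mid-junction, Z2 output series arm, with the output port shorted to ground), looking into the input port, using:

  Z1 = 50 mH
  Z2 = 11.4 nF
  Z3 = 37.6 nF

Step 1 — Angular frequency: ω = 2π·f = 2π·75.6 = 475 rad/s.
Step 2 — Component impedances:
  Z1: Z = jωL = j·475·0.05 = 0 + j23.75 Ω
  Z2: Z = 1/(jωC) = -j/(ω·C) = 0 - j1.847e+05 Ω
  Z3: Z = 1/(jωC) = -j/(ω·C) = 0 - j5.599e+04 Ω
Step 3 — With the output port shorted to ground, the output series arm Z2 runs from the junction to ground; the shunt arm Z3 also runs from the junction to ground. They appear in parallel: Z3 || Z2 = 0 - j4.296e+04 Ω.
Step 4 — Series with input arm Z1: Z_in = Z1 + (Z3 || Z2) = 0 - j4.294e+04 Ω = 4.294e+04∠-90.0° Ω.
Step 5 — Power factor: PF = cos(φ) = Re(Z)/|Z| = 0/4.294e+04 = 0.
Step 6 — Type: Im(Z) = -4.294e+04 ⇒ leading (phase φ = -90.0°).

PF = 0 (leading, φ = -90.0°)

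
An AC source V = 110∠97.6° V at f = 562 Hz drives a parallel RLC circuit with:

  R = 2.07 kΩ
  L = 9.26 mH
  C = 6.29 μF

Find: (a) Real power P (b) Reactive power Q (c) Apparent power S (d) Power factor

Step 1 — Angular frequency: ω = 2π·f = 2π·562 = 3531 rad/s.
Step 2 — Component impedances:
  R: Z = R = 2070 Ω
  L: Z = jωL = j·3531·0.00926 = 0 + j32.7 Ω
  C: Z = 1/(jωC) = -j/(ω·C) = 0 - j45.02 Ω
Step 3 — Parallel combination: 1/Z_total = 1/R + 1/L + 1/C; Z_total = 6.87 + j119.1 Ω = 119.3∠86.7° Ω.
Step 4 — Source phasor: V = 110∠97.6° V = -14.55 + j109 V.
Step 5 — Current: I = V / Z = 0.9058 + j0.1745 A = 0.9224∠10.9° A.
Step 6 — Complex power: S = V·I* = 5.845 + j101.3 VA.
Step 7 — Real power: P = Re(S) = 5.845 W.
Step 8 — Reactive power: Q = Im(S) = 101.3 VAR.
Step 9 — Apparent power: |S| = 101.5 VA.
Step 10 — Power factor: PF = P/|S| = 0.05761 (lagging).

(a) P = 5.845 W  (b) Q = 101.3 VAR  (c) S = 101.5 VA  (d) PF = 0.05761 (lagging)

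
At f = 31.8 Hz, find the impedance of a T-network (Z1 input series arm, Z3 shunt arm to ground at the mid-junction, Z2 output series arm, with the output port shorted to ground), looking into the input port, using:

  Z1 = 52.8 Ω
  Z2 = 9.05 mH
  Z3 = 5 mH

Step 1 — Angular frequency: ω = 2π·f = 2π·31.8 = 199.8 rad/s.
Step 2 — Component impedances:
  Z1: Z = R = 52.8 Ω
  Z2: Z = jωL = j·199.8·0.00905 = 0 + j1.808 Ω
  Z3: Z = jωL = j·199.8·0.005 = 0 + j0.999 Ω
Step 3 — With the output port shorted to ground, the output series arm Z2 runs from the junction to ground; the shunt arm Z3 also runs from the junction to ground. They appear in parallel: Z3 || Z2 = 0 + j0.6435 Ω.
Step 4 — Series with input arm Z1: Z_in = Z1 + (Z3 || Z2) = 52.8 + j0.6435 Ω = 52.8∠0.7° Ω.

Z = 52.8 + j0.6435 Ω = 52.8∠0.7° Ω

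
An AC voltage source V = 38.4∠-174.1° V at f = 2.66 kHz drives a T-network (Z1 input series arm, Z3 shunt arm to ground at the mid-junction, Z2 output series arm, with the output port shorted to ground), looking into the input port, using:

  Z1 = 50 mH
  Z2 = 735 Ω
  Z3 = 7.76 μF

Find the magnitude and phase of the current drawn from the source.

Step 1 — Angular frequency: ω = 2π·f = 2π·2660 = 1.671e+04 rad/s.
Step 2 — Component impedances:
  Z1: Z = jωL = j·1.671e+04·0.05 = 0 + j835.7 Ω
  Z2: Z = R = 735 Ω
  Z3: Z = 1/(jωC) = -j/(ω·C) = 0 - j7.71 Ω
Step 3 — With the output port shorted to ground, the output series arm Z2 runs from the junction to ground; the shunt arm Z3 also runs from the junction to ground. They appear in parallel: Z3 || Z2 = 0.08088 - j7.71 Ω.
Step 4 — Series with input arm Z1: Z_in = Z1 + (Z3 || Z2) = 0.08088 + j828 Ω = 828∠90.0° Ω.
Step 5 — Source phasor: V = 38.4∠-174.1° V = -38.2 - j3.947 V.
Step 6 — Ohm's law: I = V / Z_total = (-38.2 - j3.947) / (0.08088 + j828) = -0.004772 + j0.04613 A.
Step 7 — Convert to polar: |I| = 0.04638 A, ∠I = 95.9°.

I = 0.04638∠95.9° A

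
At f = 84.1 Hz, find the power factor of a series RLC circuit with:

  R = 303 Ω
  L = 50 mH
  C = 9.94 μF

Step 1 — Angular frequency: ω = 2π·f = 2π·84.1 = 528.4 rad/s.
Step 2 — Component impedances:
  R: Z = R = 303 Ω
  L: Z = jωL = j·528.4·0.05 = 0 + j26.42 Ω
  C: Z = 1/(jωC) = -j/(ω·C) = 0 - j190.4 Ω
Step 3 — Series combination: Z_total = R + L + C = 303 - j164 Ω = 344.5∠-28.4° Ω.
Step 4 — Power factor: PF = cos(φ) = Re(Z)/|Z| = 303/344.5 = 0.8795.
Step 5 — Type: Im(Z) = -164 ⇒ leading (phase φ = -28.4°).

PF = 0.8795 (leading, φ = -28.4°)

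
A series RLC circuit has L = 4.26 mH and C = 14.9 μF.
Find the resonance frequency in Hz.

Step 1 — Resonance condition Im(Z)=0 gives ω₀ = 1/√(LC).
Step 2 — ω₀ = 1/√(0.00426·1.49e-05) = 3969 rad/s.
Step 3 — f₀ = ω₀/(2π) = 631.7 Hz.

f₀ = 631.7 Hz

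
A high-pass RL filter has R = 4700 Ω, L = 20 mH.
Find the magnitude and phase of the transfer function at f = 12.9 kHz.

Step 1 — Angular frequency: ω = 2π·1.29e+04 = 8.105e+04 rad/s.
Step 2 — Transfer function: H(jω) = jωL/(R + jωL).
Step 3 — Numerator jωL = j·1621; denominator R + jωL = 4700 + j1621.
Step 4 — H = 0.1063 + j0.3082.
Step 5 — Magnitude: |H| = 0.3261 (-9.7 dB); phase: φ = 71.0°.

|H| = 0.3261 (-9.7 dB), φ = 71.0°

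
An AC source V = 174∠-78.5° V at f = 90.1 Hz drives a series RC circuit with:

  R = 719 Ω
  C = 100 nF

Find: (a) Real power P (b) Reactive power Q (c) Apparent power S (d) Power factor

Step 1 — Angular frequency: ω = 2π·f = 2π·90.1 = 566.1 rad/s.
Step 2 — Component impedances:
  R: Z = R = 719 Ω
  C: Z = 1/(jωC) = -j/(ω·C) = 0 - j1.766e+04 Ω
Step 3 — Series combination: Z_total = R + C = 719 - j1.766e+04 Ω = 1.768e+04∠-87.7° Ω.
Step 4 — Source phasor: V = 174∠-78.5° V = 34.69 - j170.5 V.
Step 5 — Current: I = V / Z = 0.009716 + j0.001568 A = 0.009842∠9.2° A.
Step 6 — Complex power: S = V·I* = 0.06965 - j1.711 VA.
Step 7 — Real power: P = Re(S) = 0.06965 W.
Step 8 — Reactive power: Q = Im(S) = -1.711 VAR.
Step 9 — Apparent power: |S| = 1.713 VA.
Step 10 — Power factor: PF = P/|S| = 0.04067 (leading).

(a) P = 0.06965 W  (b) Q = -1.711 VAR  (c) S = 1.713 VA  (d) PF = 0.04067 (leading)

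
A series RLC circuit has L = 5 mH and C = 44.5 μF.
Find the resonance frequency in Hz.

Step 1 — Resonance condition Im(Z)=0 gives ω₀ = 1/√(LC).
Step 2 — ω₀ = 1/√(0.005·4.45e-05) = 2120 rad/s.
Step 3 — f₀ = ω₀/(2π) = 337.4 Hz.

f₀ = 337.4 Hz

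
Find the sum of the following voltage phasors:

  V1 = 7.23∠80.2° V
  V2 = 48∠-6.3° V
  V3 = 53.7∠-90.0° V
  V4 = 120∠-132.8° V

Step 1 — Convert each phasor to rectangular form:
  V1 = 7.23·(cos(80.2°) + j·sin(80.2°)) = 1.231 + j7.124 V
  V2 = 48·(cos(-6.3°) + j·sin(-6.3°)) = 47.71 - j5.267 V
  V3 = 53.7·(cos(-90.0°) + j·sin(-90.0°)) = 0 - j53.7 V
  V4 = 120·(cos(-132.8°) + j·sin(-132.8°)) = -81.53 - j88.05 V
Step 2 — Sum components: V_total = -32.59 - j139.9 V.
Step 3 — Convert to polar: |V_total| = 143.6 V, ∠V_total = -103.1°.

V_total = 143.6∠-103.1° V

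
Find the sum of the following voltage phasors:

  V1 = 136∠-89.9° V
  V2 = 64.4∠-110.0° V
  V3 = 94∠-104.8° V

Step 1 — Convert each phasor to rectangular form:
  V1 = 136·(cos(-89.9°) + j·sin(-89.9°)) = 0.2374 - j136 V
  V2 = 64.4·(cos(-110.0°) + j·sin(-110.0°)) = -22.03 - j60.52 V
  V3 = 94·(cos(-104.8°) + j·sin(-104.8°)) = -24.01 - j90.88 V
Step 2 — Sum components: V_total = -45.8 - j287.4 V.
Step 3 — Convert to polar: |V_total| = 291 V, ∠V_total = -99.1°.

V_total = 291∠-99.1° V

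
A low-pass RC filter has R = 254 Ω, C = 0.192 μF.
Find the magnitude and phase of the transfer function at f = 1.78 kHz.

Step 1 — Angular frequency: ω = 2π·1780 = 1.118e+04 rad/s.
Step 2 — Transfer function: H(jω) = 1/(1 + jωRC).
Step 3 — Denominator: 1 + jωRC = 1 + j·1.118e+04·254·1.92e-07 = 1 + j0.5454.
Step 4 — H = 0.7707 - j0.4204.
Step 5 — Magnitude: |H| = 0.8779 (-1.1 dB); phase: φ = -28.6°.

|H| = 0.8779 (-1.1 dB), φ = -28.6°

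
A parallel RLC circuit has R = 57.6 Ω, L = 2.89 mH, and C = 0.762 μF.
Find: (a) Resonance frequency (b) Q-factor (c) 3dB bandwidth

Step 1 — Resonance: ω₀ = 1/√(LC) = 1/√(0.00289·7.62e-07) = 2.131e+04 rad/s.
Step 2 — f₀ = ω₀/(2π) = 3392 Hz.
Step 3 — Parallel Q: Q = R/(ω₀L) = 57.6/(2.131e+04·0.00289) = 0.9353.
Step 4 — Bandwidth: Δω = ω₀/Q = 2.278e+04 rad/s; BW = Δω/(2π) = 3626 Hz.

(a) f₀ = 3392 Hz  (b) Q = 0.9353  (c) BW = 3626 Hz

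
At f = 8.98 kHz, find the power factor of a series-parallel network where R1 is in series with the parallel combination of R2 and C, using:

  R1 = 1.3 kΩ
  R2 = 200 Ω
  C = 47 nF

Step 1 — Angular frequency: ω = 2π·f = 2π·8980 = 5.642e+04 rad/s.
Step 2 — Component impedances:
  R1: Z = R = 1300 Ω
  R2: Z = R = 200 Ω
  C: Z = 1/(jωC) = -j/(ω·C) = 0 - j377.1 Ω
Step 3 — Parallel branch: R2 || C = 1/(1/R2 + 1/C) = 156.1 - j82.79 Ω.
Step 4 — Series with R1: Z_total = R1 + (R2 || C) = 1456 - j82.79 Ω = 1458∠-3.3° Ω.
Step 5 — Power factor: PF = cos(φ) = Re(Z)/|Z| = 1456.1/1458.4 = 0.9984.
Step 6 — Type: Im(Z) = -82.79 ⇒ leading (phase φ = -3.3°).

PF = 0.9984 (leading, φ = -3.3°)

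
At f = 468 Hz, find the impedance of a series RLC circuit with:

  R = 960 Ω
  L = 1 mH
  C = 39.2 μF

Step 1 — Angular frequency: ω = 2π·f = 2π·468 = 2941 rad/s.
Step 2 — Component impedances:
  R: Z = R = 960 Ω
  L: Z = jωL = j·2941·0.001 = 0 + j2.941 Ω
  C: Z = 1/(jωC) = -j/(ω·C) = 0 - j8.675 Ω
Step 3 — Series combination: Z_total = R + L + C = 960 - j5.735 Ω = 960∠-0.3° Ω.

Z = 960 - j5.735 Ω = 960∠-0.3° Ω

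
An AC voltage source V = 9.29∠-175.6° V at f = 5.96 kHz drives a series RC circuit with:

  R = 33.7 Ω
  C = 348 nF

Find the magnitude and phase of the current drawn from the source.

Step 1 — Angular frequency: ω = 2π·f = 2π·5960 = 3.745e+04 rad/s.
Step 2 — Component impedances:
  R: Z = R = 33.7 Ω
  C: Z = 1/(jωC) = -j/(ω·C) = 0 - j76.74 Ω
Step 3 — Series combination: Z_total = R + C = 33.7 - j76.74 Ω = 83.81∠-66.3° Ω.
Step 4 — Source phasor: V = 9.29∠-175.6° V = -9.263 - j0.7127 V.
Step 5 — Ohm's law: I = V / Z_total = (-9.263 - j0.7127) / (33.7 - j76.74) = -0.03665 - j0.1046 A.
Step 6 — Convert to polar: |I| = 0.1108 A, ∠I = -109.3°.

I = 0.1108∠-109.3° A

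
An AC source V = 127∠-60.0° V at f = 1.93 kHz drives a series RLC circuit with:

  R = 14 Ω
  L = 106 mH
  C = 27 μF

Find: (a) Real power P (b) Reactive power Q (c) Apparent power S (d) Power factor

Step 1 — Angular frequency: ω = 2π·f = 2π·1930 = 1.213e+04 rad/s.
Step 2 — Component impedances:
  R: Z = R = 14 Ω
  L: Z = jωL = j·1.213e+04·0.106 = 0 + j1285 Ω
  C: Z = 1/(jωC) = -j/(ω·C) = 0 - j3.054 Ω
Step 3 — Series combination: Z_total = R + L + C = 14 + j1282 Ω = 1282∠89.4° Ω.
Step 4 — Source phasor: V = 127∠-60.0° V = 63.5 - j110 V.
Step 5 — Current: I = V / Z = -0.08522 - j0.05045 A = 0.09903∠-149.4° A.
Step 6 — Complex power: S = V·I* = 0.1373 + j12.58 VA.
Step 7 — Real power: P = Re(S) = 0.1373 W.
Step 8 — Reactive power: Q = Im(S) = 12.58 VAR.
Step 9 — Apparent power: |S| = 12.58 VA.
Step 10 — Power factor: PF = P/|S| = 0.01092 (lagging).

(a) P = 0.1373 W  (b) Q = 12.58 VAR  (c) S = 12.58 VA  (d) PF = 0.01092 (lagging)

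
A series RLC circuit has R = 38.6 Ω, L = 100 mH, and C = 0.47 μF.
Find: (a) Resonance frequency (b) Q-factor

Step 1 — Resonance condition Im(Z)=0 gives ω₀ = 1/√(LC).
Step 2 — ω₀ = 1/√(0.1·4.7e-07) = 4613 rad/s.
Step 3 — f₀ = ω₀/(2π) = 734.1 Hz.
Step 4 — Series Q: Q = ω₀L/R = 4613·0.1/38.6 = 11.95.

(a) f₀ = 734.1 Hz  (b) Q = 11.95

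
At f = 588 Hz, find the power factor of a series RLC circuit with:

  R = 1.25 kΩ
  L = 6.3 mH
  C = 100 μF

Step 1 — Angular frequency: ω = 2π·f = 2π·588 = 3695 rad/s.
Step 2 — Component impedances:
  R: Z = R = 1250 Ω
  L: Z = jωL = j·3695·0.0063 = 0 + j23.28 Ω
  C: Z = 1/(jωC) = -j/(ω·C) = 0 - j2.707 Ω
Step 3 — Series combination: Z_total = R + L + C = 1250 + j20.57 Ω = 1250∠0.9° Ω.
Step 4 — Power factor: PF = cos(φ) = Re(Z)/|Z| = 1250/1250.17 = 0.9999.
Step 5 — Type: Im(Z) = 20.57 ⇒ lagging (phase φ = 0.9°).

PF = 0.9999 (lagging, φ = 0.9°)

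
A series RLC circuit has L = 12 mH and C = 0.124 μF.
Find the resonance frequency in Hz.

Step 1 — Resonance condition Im(Z)=0 gives ω₀ = 1/√(LC).
Step 2 — ω₀ = 1/√(0.012·1.24e-07) = 2.592e+04 rad/s.
Step 3 — f₀ = ω₀/(2π) = 4126 Hz.

f₀ = 4126 Hz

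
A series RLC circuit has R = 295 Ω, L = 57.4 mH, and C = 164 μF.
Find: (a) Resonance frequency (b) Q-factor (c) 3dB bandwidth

Step 1 — Resonance: ω₀ = 1/√(LC) = 1/√(0.0574·0.000164) = 325.9 rad/s.
Step 2 — f₀ = ω₀/(2π) = 51.87 Hz.
Step 3 — Series Q: Q = ω₀L/R = 325.9·0.0574/295 = 0.06342.
Step 4 — Bandwidth: Δω = ω₀/Q = 5139 rad/s; BW = Δω/(2π) = 818 Hz.

(a) f₀ = 51.87 Hz  (b) Q = 0.06342  (c) BW = 818 Hz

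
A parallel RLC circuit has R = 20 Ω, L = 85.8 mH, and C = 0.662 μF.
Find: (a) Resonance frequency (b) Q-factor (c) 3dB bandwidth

Step 1 — Resonance: ω₀ = 1/√(LC) = 1/√(0.0858·6.62e-07) = 4196 rad/s.
Step 2 — f₀ = ω₀/(2π) = 667.8 Hz.
Step 3 — Parallel Q: Q = R/(ω₀L) = 20/(4196·0.0858) = 0.05555.
Step 4 — Bandwidth: Δω = ω₀/Q = 7.553e+04 rad/s; BW = Δω/(2π) = 1.202e+04 Hz.

(a) f₀ = 667.8 Hz  (b) Q = 0.05555  (c) BW = 1.202e+04 Hz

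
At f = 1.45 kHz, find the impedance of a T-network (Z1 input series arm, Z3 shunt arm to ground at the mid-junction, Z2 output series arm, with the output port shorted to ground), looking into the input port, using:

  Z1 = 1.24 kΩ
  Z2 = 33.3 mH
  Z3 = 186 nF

Step 1 — Angular frequency: ω = 2π·f = 2π·1450 = 9111 rad/s.
Step 2 — Component impedances:
  Z1: Z = R = 1240 Ω
  Z2: Z = jωL = j·9111·0.0333 = 0 + j303.4 Ω
  Z3: Z = 1/(jωC) = -j/(ω·C) = 0 - j590.1 Ω
Step 3 — With the output port shorted to ground, the output series arm Z2 runs from the junction to ground; the shunt arm Z3 also runs from the junction to ground. They appear in parallel: Z3 || Z2 = 0 + j624.4 Ω.
Step 4 — Series with input arm Z1: Z_in = Z1 + (Z3 || Z2) = 1240 + j624.4 Ω = 1388∠26.7° Ω.

Z = 1240 + j624.4 Ω = 1388∠26.7° Ω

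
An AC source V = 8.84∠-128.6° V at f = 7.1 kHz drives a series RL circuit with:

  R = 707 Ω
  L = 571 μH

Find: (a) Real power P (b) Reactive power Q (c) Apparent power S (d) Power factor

Step 1 — Angular frequency: ω = 2π·f = 2π·7100 = 4.461e+04 rad/s.
Step 2 — Component impedances:
  R: Z = R = 707 Ω
  L: Z = jωL = j·4.461e+04·0.000571 = 0 + j25.47 Ω
Step 3 — Series combination: Z_total = R + L = 707 + j25.47 Ω = 707.5∠2.1° Ω.
Step 4 — Source phasor: V = 8.84∠-128.6° V = -5.515 - j6.909 V.
Step 5 — Current: I = V / Z = -0.008142 - j0.009478 A = 0.0125∠-130.7° A.
Step 6 — Complex power: S = V·I* = 0.1104 + j0.003977 VA.
Step 7 — Real power: P = Re(S) = 0.1104 W.
Step 8 — Reactive power: Q = Im(S) = 0.003977 VAR.
Step 9 — Apparent power: |S| = 0.1105 VA.
Step 10 — Power factor: PF = P/|S| = 0.9994 (lagging).

(a) P = 0.1104 W  (b) Q = 0.003977 VAR  (c) S = 0.1105 VA  (d) PF = 0.9994 (lagging)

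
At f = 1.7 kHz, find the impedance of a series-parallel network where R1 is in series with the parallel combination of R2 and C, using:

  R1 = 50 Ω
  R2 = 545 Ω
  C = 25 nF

Step 1 — Angular frequency: ω = 2π·f = 2π·1700 = 1.068e+04 rad/s.
Step 2 — Component impedances:
  R1: Z = R = 50 Ω
  R2: Z = R = 545 Ω
  C: Z = 1/(jωC) = -j/(ω·C) = 0 - j3745 Ω
Step 3 — Parallel branch: R2 || C = 1/(1/R2 + 1/C) = 533.7 - j77.67 Ω.
Step 4 — Series with R1: Z_total = R1 + (R2 || C) = 583.7 - j77.67 Ω = 588.8∠-7.6° Ω.

Z = 583.7 - j77.67 Ω = 588.8∠-7.6° Ω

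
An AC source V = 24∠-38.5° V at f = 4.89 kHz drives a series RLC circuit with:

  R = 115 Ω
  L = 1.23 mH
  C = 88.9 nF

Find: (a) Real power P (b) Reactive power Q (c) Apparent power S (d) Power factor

Step 1 — Angular frequency: ω = 2π·f = 2π·4890 = 3.072e+04 rad/s.
Step 2 — Component impedances:
  R: Z = R = 115 Ω
  L: Z = jωL = j·3.072e+04·0.00123 = 0 + j37.79 Ω
  C: Z = 1/(jωC) = -j/(ω·C) = 0 - j366.1 Ω
Step 3 — Series combination: Z_total = R + L + C = 115 - j328.3 Ω = 347.9∠-70.7° Ω.
Step 4 — Source phasor: V = 24∠-38.5° V = 18.78 - j14.94 V.
Step 5 — Current: I = V / Z = 0.05838 + j0.03676 A = 0.06899∠32.2° A.
Step 6 — Complex power: S = V·I* = 0.5474 - j1.563 VA.
Step 7 — Real power: P = Re(S) = 0.5474 W.
Step 8 — Reactive power: Q = Im(S) = -1.563 VAR.
Step 9 — Apparent power: |S| = 1.656 VA.
Step 10 — Power factor: PF = P/|S| = 0.3306 (leading).

(a) P = 0.5474 W  (b) Q = -1.563 VAR  (c) S = 1.656 VA  (d) PF = 0.3306 (leading)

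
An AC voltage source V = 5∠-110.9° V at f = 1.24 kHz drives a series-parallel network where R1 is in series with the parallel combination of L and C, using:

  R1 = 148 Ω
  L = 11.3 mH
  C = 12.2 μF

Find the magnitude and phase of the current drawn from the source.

Step 1 — Angular frequency: ω = 2π·f = 2π·1240 = 7791 rad/s.
Step 2 — Component impedances:
  R1: Z = R = 148 Ω
  L: Z = jωL = j·7791·0.0113 = 0 + j88.04 Ω
  C: Z = 1/(jωC) = -j/(ω·C) = 0 - j10.52 Ω
Step 3 — Parallel branch: L || C = 1/(1/L + 1/C) = 0 - j11.95 Ω.
Step 4 — Series with R1: Z_total = R1 + (L || C) = 148 - j11.95 Ω = 148.5∠-4.6° Ω.
Step 5 — Source phasor: V = 5∠-110.9° V = -1.784 - j4.671 V.
Step 6 — Ohm's law: I = V / Z_total = (-1.784 - j4.671) / (148 - j11.95) = -0.009442 - j0.03232 A.
Step 7 — Convert to polar: |I| = 0.03367 A, ∠I = -106.3°.

I = 0.03367∠-106.3° A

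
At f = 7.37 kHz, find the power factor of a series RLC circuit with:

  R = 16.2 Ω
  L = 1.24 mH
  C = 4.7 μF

Step 1 — Angular frequency: ω = 2π·f = 2π·7370 = 4.631e+04 rad/s.
Step 2 — Component impedances:
  R: Z = R = 16.2 Ω
  L: Z = jωL = j·4.631e+04·0.00124 = 0 + j57.42 Ω
  C: Z = 1/(jωC) = -j/(ω·C) = 0 - j4.595 Ω
Step 3 — Series combination: Z_total = R + L + C = 16.2 + j52.83 Ω = 55.25∠73.0° Ω.
Step 4 — Power factor: PF = cos(φ) = Re(Z)/|Z| = 16.2/55.25 = 0.2932.
Step 5 — Type: Im(Z) = 52.83 ⇒ lagging (phase φ = 73.0°).

PF = 0.2932 (lagging, φ = 73.0°)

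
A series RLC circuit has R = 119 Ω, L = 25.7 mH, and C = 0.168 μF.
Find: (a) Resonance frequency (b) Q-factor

Step 1 — Resonance condition Im(Z)=0 gives ω₀ = 1/√(LC).
Step 2 — ω₀ = 1/√(0.0257·1.68e-07) = 1.522e+04 rad/s.
Step 3 — f₀ = ω₀/(2π) = 2422 Hz.
Step 4 — Series Q: Q = ω₀L/R = 1.522e+04·0.0257/119 = 3.287.

(a) f₀ = 2422 Hz  (b) Q = 3.287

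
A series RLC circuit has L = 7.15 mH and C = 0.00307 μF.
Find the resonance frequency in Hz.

Step 1 — Resonance condition Im(Z)=0 gives ω₀ = 1/√(LC).
Step 2 — ω₀ = 1/√(0.00715·3.07e-09) = 2.134e+05 rad/s.
Step 3 — f₀ = ω₀/(2π) = 3.397e+04 Hz.

f₀ = 3.397e+04 Hz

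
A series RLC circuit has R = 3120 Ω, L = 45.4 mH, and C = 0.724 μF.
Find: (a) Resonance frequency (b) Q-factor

Step 1 — Resonance condition Im(Z)=0 gives ω₀ = 1/√(LC).
Step 2 — ω₀ = 1/√(0.0454·7.24e-07) = 5516 rad/s.
Step 3 — f₀ = ω₀/(2π) = 877.9 Hz.
Step 4 — Series Q: Q = ω₀L/R = 5516·0.0454/3120 = 0.08026.

(a) f₀ = 877.9 Hz  (b) Q = 0.08026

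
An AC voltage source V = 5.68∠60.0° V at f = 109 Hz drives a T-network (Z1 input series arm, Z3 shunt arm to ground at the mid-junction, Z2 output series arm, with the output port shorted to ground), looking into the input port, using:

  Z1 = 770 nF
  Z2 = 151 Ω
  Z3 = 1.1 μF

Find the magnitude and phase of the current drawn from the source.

Step 1 — Angular frequency: ω = 2π·f = 2π·109 = 684.9 rad/s.
Step 2 — Component impedances:
  Z1: Z = 1/(jωC) = -j/(ω·C) = 0 - j1896 Ω
  Z2: Z = R = 151 Ω
  Z3: Z = 1/(jωC) = -j/(ω·C) = 0 - j1327 Ω
Step 3 — With the output port shorted to ground, the output series arm Z2 runs from the junction to ground; the shunt arm Z3 also runs from the junction to ground. They appear in parallel: Z3 || Z2 = 149.1 - j16.96 Ω.
Step 4 — Series with input arm Z1: Z_in = Z1 + (Z3 || Z2) = 149.1 - j1913 Ω = 1919∠-85.5° Ω.
Step 5 — Source phasor: V = 5.68∠60.0° V = 2.84 + j4.919 V.
Step 6 — Ohm's law: I = V / Z_total = (2.84 + j4.919) / (149.1 - j1913) = -0.002441 + j0.001675 A.
Step 7 — Convert to polar: |I| = 0.00296 A, ∠I = 145.5°.

I = 0.00296∠145.5° A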